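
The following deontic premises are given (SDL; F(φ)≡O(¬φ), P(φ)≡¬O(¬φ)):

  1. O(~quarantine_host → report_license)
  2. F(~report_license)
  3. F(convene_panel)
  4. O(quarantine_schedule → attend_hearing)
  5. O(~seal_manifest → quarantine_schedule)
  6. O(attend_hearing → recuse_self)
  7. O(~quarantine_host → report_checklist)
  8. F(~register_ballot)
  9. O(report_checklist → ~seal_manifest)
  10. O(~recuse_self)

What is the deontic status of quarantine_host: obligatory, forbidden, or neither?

Obligatory

Premise 10 states O(~recuse_self) outright.
Premise 6 is O(attend_hearing → recuse_self); contrapositively O(~recuse_self → ~attend_hearing). Since O(~recuse_self) holds, K gives O(~attend_hearing).
The contrapositive of premise 4 (O(quarantine_schedule → attend_hearing)) is O(~attend_hearing → ~quarantine_schedule), and O(~attend_hearing) is already established, so O(~quarantine_schedule).
Premise 5, O(~seal_manifest → quarantine_schedule), contraposes to O(~quarantine_schedule → seal_manifest); with O(~quarantine_schedule) we get O(seal_manifest).
Premise 9, O(report_checklist → ~seal_manifest), contraposes to O(seal_manifest → ~report_checklist); with O(seal_manifest) we get O(~report_checklist).
Premise 7, O(~quarantine_host → report_checklist), contraposes to O(~report_checklist → quarantine_host); with O(~report_checklist) we get O(quarantine_host).
Premises 1, 2, 3, 8 do not contribute to this derivation.
Hence quarantine_host is obligatory.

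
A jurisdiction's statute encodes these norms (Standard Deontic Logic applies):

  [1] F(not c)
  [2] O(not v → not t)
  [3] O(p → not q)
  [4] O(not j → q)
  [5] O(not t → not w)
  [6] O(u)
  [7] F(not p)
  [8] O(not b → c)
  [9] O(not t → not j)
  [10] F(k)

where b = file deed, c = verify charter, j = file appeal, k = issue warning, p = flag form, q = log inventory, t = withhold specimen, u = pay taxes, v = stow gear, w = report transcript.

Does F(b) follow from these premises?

No

Premise 8 is O(not b → c); even if O(c) held, inferring O(not b) would be affirming the consequent — invalid.
No other premise forces O(not b). An ideal world satisfying every premise can still have b true, so F(b) is not derivable.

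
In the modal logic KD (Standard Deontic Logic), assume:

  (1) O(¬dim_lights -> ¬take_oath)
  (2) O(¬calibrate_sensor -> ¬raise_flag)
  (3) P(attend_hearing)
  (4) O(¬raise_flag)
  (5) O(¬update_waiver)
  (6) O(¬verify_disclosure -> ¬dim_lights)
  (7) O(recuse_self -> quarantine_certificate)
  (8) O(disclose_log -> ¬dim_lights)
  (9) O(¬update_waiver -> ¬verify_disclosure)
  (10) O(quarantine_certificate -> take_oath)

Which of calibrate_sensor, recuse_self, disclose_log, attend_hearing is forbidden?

Premise 5 gives O(¬update_waiver).
Applying K to premise 9 (O(¬update_waiver -> ¬verify_disclosure)) and O(¬update_waiver) yields O(¬verify_disclosure).
Premise 6 is O(¬verify_disclosure -> ¬dim_lights); since O(¬verify_disclosure), deontic closure gives O(¬dim_lights).
With premise 1, O(¬dim_lights -> ¬take_oath), the K-axiom yields O(¬take_oath).
Premise 10 is O(quarantine_certificate -> take_oath); contrapositively O(¬take_oath -> ¬quarantine_certificate). Since O(¬take_oath) holds, K gives O(¬quarantine_certificate).
Premise 7, O(recuse_self -> quarantine_certificate), contraposes to O(¬quarantine_certificate -> ¬recuse_self); with O(¬quarantine_certificate) we get O(¬recuse_self).
So O(¬recuse_self) holds, i.e. recuse_self is forbidden. None of the other listed options is forbidden under the premises.

recuse_self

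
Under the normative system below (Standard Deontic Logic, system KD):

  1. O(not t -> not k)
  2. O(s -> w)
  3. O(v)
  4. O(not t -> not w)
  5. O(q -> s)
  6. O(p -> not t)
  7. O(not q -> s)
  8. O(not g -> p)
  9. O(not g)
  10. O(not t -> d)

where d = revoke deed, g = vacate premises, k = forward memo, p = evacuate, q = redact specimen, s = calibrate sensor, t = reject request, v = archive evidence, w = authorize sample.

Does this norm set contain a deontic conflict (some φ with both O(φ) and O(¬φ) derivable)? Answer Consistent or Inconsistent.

Inconsistent

Premises 5 and 7 are O(q -> s) and O(not q -> s); every ideal world satisfies q or not q, so in either case s holds — hence O(s).
Applying K to premise 2 (O(s -> w)) and O(s) yields O(w).
Premise 4, O(not t -> not w), contraposes to O(w -> t); with O(w) we get O(t).
Premise 6 is O(p -> not t); contrapositively O(t -> not p). Since O(t) holds, K gives O(not p).
Premise 8, O(not g -> p), contraposes to O(not p -> g); with O(not p) we get O(g).
But premise 9 directly asserts O(not g).
We now have both O(g) and O(not g) — g is simultaneously obligatory and forbidden, violating the D-axiom.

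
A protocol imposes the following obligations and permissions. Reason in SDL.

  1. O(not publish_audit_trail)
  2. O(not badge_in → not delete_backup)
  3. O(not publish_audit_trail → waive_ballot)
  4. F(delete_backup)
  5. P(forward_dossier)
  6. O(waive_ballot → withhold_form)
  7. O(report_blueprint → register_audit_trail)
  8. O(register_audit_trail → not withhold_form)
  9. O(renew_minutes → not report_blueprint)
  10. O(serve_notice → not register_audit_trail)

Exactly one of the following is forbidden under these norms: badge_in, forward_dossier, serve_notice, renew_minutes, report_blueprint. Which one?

Premise 1 gives O(not publish_audit_trail).
Applying K to premise 3 (O(not publish_audit_trail → waive_ballot)) and O(not publish_audit_trail) yields O(waive_ballot).
With premise 6, O(waive_ballot → withhold_form), the K-axiom yields O(withhold_form).
The contrapositive of premise 8 (O(register_audit_trail → not withhold_form)) is O(withhold_form → not register_audit_trail), and O(withhold_form) is already established, so O(not register_audit_trail).
The contrapositive of premise 7 (O(report_blueprint → register_audit_trail)) is O(not register_audit_trail → not report_blueprint), and O(not register_audit_trail) is already established, so O(not report_blueprint).
So O(not report_blueprint) holds, i.e. report_blueprint is forbidden. None of the other listed options is forbidden under the premises.

report_blueprint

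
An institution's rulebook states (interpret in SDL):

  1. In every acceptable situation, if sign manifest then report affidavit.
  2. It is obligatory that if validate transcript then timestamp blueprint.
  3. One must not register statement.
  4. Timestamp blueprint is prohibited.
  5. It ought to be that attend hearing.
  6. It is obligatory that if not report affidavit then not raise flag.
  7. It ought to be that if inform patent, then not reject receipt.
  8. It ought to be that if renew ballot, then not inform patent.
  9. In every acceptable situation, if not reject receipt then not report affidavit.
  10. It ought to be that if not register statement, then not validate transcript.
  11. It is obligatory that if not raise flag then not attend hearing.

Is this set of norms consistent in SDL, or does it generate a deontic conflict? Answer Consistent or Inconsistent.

Premise 2 is O(validate_transcript → timestamp_blueprint), but O(validate_transcript) is not derivable from the premises, so it does not yield O(timestamp_blueprint).
So O(timestamp_blueprint) is not derivable, and the apparent clash with O(¬timestamp_blueprint) does not arise.
A world satisfying every obligation exists (e.g. attend_hearing=true, inform_patent=false, raise_flag=true, register_statement=false, reject_receipt=true, renew_ballot=false, report_affidavit=true, sign_manifest=false, timestamp_blueprint=false, validate_transcript=false); no atom is both obligatory and forbidden, so the set is consistent.

Consistent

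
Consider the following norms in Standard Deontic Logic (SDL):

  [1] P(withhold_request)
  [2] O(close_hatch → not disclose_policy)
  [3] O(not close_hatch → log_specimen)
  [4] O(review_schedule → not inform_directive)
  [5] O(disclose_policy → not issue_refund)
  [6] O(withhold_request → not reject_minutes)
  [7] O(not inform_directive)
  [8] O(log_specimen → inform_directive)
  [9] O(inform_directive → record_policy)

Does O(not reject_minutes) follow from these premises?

No

Premise 6 is O(withhold_request → not reject_minutes), but O(withhold_request) is not derivable from the premises (the permission P(withhold_request) asserts only not O(not withhold_request), not O(withhold_request)), so it does not yield O(not reject_minutes).
No other premise forces O(not reject_minutes). An ideal world satisfying every premise can still have not reject_minutes false, so O(not reject_minutes) is not derivable.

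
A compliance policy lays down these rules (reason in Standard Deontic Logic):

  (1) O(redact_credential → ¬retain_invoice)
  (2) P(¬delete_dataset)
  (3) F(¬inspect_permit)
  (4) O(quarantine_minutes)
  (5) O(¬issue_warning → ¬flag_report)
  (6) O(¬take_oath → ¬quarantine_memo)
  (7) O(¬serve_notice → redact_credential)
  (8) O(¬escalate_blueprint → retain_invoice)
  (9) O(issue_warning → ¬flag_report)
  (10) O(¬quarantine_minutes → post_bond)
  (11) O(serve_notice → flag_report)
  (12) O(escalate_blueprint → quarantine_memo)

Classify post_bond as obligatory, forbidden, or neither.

Neither

Premise 10 is O(¬quarantine_minutes → post_bond), but O(¬quarantine_minutes) is not derivable from the premises, so it does not yield O(post_bond).
No premise or chain of K-axiom applications forces O(post_bond), and none forces O(¬post_bond). So post_bond is neither obligatory nor forbidden under these norms.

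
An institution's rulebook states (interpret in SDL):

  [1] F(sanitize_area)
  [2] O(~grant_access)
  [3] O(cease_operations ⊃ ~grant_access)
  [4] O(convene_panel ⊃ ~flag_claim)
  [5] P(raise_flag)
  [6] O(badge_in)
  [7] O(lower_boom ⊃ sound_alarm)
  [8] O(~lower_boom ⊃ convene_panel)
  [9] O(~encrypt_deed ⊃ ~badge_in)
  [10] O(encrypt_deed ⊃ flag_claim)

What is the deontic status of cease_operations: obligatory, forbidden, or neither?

Neither

Premise 3 is O(cease_operations ⊃ ~grant_access); even if O(~grant_access) held, inferring O(cease_operations) would be affirming the consequent — invalid.
No premise or chain of K-axiom applications forces O(cease_operations), and none forces O(~cease_operations). So cease_operations is neither obligatory nor forbidden under these norms.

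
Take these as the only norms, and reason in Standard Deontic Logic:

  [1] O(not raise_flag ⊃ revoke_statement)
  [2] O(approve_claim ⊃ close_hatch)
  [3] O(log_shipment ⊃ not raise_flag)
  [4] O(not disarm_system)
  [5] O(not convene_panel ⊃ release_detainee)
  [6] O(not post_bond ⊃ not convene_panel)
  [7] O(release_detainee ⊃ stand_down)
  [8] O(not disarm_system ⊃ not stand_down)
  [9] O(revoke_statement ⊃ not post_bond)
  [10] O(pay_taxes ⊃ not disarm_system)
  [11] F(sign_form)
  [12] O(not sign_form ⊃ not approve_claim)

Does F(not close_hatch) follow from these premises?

No

Premise 2 is O(approve_claim ⊃ close_hatch), but O(approve_claim) is not derivable from the premises, so it does not yield O(close_hatch).
No other premise forces O(close_hatch). An ideal world satisfying every premise can still have not close_hatch true, so F(not close_hatch) is not derivable.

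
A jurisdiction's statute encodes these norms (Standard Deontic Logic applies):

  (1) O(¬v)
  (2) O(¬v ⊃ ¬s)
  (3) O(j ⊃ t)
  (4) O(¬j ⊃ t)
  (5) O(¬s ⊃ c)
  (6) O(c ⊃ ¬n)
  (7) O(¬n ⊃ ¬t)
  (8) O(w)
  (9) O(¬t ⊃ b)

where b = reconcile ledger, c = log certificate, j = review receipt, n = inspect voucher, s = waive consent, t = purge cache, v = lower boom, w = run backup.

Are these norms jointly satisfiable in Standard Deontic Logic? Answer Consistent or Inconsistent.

Inconsistent

Premises 4 and 3 cover both cases: O(¬j ⊃ t) and O(j ⊃ t). Since ¬j ∨ j is a tautology, O(t) follows.
The contrapositive of premise 7 (O(¬n ⊃ ¬t)) is O(t ⊃ n), and O(t) is already established, so O(n).
The contrapositive of premise 6 (O(c ⊃ ¬n)) is O(n ⊃ ¬c), and O(n) is already established, so O(¬c).
Premise 5 is O(¬s ⊃ c); contrapositively O(¬c ⊃ s). Since O(¬c) holds, K gives O(s).
The contrapositive of premise 2 (O(¬v ⊃ ¬s)) is O(s ⊃ v), and O(s) is already established, so O(v).
However, premise 1 gives O(¬v).
We now have both O(v) and O(¬v) — v is simultaneously obligatory and forbidden, violating the D-axiom.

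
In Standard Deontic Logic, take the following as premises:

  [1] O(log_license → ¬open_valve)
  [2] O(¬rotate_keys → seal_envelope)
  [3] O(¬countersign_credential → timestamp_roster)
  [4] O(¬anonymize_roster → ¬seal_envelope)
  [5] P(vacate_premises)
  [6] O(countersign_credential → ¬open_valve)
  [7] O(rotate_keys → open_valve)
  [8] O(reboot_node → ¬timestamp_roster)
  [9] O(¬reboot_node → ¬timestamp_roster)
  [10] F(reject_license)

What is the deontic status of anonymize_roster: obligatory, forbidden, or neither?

Premises 8 and 9 are O(reboot_node → ¬timestamp_roster) and O(¬reboot_node → ¬timestamp_roster); every ideal world satisfies reboot_node or ¬reboot_node, so in either case ¬timestamp_roster holds — hence O(¬timestamp_roster).
The contrapositive of premise 3 (O(¬countersign_credential → timestamp_roster)) is O(¬timestamp_roster → countersign_credential), and O(¬timestamp_roster) is already established, so O(countersign_credential).
From O(countersign_credential) and premise 6, O(countersign_credential → ¬open_valve), we obtain O(¬open_valve).
The contrapositive of premise 7 (O(rotate_keys → open_valve)) is O(¬open_valve → ¬rotate_keys), and O(¬open_valve) is already established, so O(¬rotate_keys).
Applying K to premise 2 (O(¬rotate_keys → seal_envelope)) and O(¬rotate_keys) yields O(seal_envelope).
Premise 4 is O(¬anonymize_roster → ¬seal_envelope); contrapositively O(seal_envelope → anonymize_roster). Since O(seal_envelope) holds, K gives O(anonymize_roster).
Premises 1, 5, 10 do not contribute to this derivation.
Hence anonymize_roster is obligatory.

Obligatory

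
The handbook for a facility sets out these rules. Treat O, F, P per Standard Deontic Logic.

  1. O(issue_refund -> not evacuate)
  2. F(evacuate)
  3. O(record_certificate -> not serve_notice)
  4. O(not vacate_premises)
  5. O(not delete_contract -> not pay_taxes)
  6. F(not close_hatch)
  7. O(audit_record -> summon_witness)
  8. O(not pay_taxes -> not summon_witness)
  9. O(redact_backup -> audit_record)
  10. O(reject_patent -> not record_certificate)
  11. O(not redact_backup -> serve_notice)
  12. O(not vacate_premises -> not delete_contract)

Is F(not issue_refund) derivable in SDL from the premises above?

No

Premise 1 is O(issue_refund -> not evacuate); even if O(not evacuate) held, inferring O(issue_refund) would be affirming the consequent — invalid.
No other premise forces O(issue_refund). An ideal world satisfying every premise can still have not issue_refund true, so F(not issue_refund) is not derivable.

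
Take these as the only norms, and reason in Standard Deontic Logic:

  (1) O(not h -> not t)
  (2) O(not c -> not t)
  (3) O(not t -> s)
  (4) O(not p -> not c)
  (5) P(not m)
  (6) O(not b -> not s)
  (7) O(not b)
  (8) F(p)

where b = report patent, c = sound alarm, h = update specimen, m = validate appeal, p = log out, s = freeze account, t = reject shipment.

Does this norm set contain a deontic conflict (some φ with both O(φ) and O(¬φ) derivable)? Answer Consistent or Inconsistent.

Inconsistent

Premise 8 is F(p), i.e. O(not p).
Applying K to premise 4 (O(not p -> not c)) and O(not p) yields O(not c).
Applying K to premise 2 (O(not c -> not t)) and O(not c) yields O(not t).
From O(not t) and premise 3, O(not t -> s), we obtain O(s).
The contrapositive of premise 6 (O(not b -> not s)) is O(s -> b), and O(s) is already established, so O(b).
However, premise 7 gives O(not b).
We now have both O(b) and O(not b) — b is simultaneously obligatory and forbidden, violating the D-axiom.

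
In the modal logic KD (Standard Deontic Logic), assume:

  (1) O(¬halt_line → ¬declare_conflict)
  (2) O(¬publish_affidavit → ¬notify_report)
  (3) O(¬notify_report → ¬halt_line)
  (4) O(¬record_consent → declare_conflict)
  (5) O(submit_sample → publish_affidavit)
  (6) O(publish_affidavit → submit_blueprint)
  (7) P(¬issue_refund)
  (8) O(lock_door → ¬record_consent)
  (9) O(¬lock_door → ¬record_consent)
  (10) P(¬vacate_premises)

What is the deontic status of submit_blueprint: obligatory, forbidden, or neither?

By case analysis on lock_door: premise 8 gives O(lock_door → ¬record_consent) and premise 9 gives O(¬lock_door → ¬record_consent), so O(¬record_consent) either way.
Premise 4 is O(¬record_consent → declare_conflict); since O(¬record_consent), deontic closure gives O(declare_conflict).
Premise 1 is O(¬halt_line → ¬declare_conflict); contrapositively O(declare_conflict → halt_line). Since O(declare_conflict) holds, K gives O(halt_line).
Premise 3, O(¬notify_report → ¬halt_line), contraposes to O(halt_line → notify_report); with O(halt_line) we get O(notify_report).
Premise 2 is O(¬publish_affidavit → ¬notify_report); contrapositively O(notify_report → publish_affidavit). Since O(notify_report) holds, K gives O(publish_affidavit).
From O(publish_affidavit) and premise 6, O(publish_affidavit → submit_blueprint), we obtain O(submit_blueprint).
Premises 5, 7, 10 do not contribute to this derivation.
Hence submit_blueprint is obligatory.

Obligatory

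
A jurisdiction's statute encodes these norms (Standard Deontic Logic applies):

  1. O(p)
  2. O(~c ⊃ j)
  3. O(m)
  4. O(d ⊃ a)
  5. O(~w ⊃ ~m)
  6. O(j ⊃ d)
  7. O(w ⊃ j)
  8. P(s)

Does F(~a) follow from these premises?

Premise 3 states O(m) outright.
Premise 5, O(~w ⊃ ~m), contraposes to O(m ⊃ w); with O(m) we get O(w).
With premise 7, O(w ⊃ j), the K-axiom yields O(j).
With premise 6, O(j ⊃ d), the K-axiom yields O(d).
Applying K to premise 4 (O(d ⊃ a)) and O(d) yields O(a).
Premises 1, 2, 8 do not contribute to this derivation.
So O(a) holds, i.e. F(~a). The claim follows.

Yes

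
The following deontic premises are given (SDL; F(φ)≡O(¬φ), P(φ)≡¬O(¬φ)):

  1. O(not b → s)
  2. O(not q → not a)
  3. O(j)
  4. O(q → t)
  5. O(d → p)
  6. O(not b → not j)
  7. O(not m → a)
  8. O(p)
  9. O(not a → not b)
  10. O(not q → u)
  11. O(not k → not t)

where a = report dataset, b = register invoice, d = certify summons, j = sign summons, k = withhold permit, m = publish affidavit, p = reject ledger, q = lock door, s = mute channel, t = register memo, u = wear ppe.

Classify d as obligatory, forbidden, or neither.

Premise 5 is O(d → p); even if O(p) held, inferring O(d) would be affirming the consequent — invalid.
No premise or chain of K-axiom applications forces O(d), and none forces O(not d). So d is neither obligatory nor forbidden under these norms.

Neither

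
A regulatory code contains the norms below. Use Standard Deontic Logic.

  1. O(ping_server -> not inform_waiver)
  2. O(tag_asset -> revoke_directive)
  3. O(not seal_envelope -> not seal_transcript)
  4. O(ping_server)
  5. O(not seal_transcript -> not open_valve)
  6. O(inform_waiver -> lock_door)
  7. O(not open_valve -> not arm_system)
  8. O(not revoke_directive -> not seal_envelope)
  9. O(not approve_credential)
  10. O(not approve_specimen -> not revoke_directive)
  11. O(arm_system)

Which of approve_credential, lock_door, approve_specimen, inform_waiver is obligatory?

approve_specimen

Premise 11 gives O(arm_system).
The contrapositive of premise 7 (O(not open_valve -> not arm_system)) is O(arm_system -> open_valve), and O(arm_system) is already established, so O(open_valve).
Premise 5, O(not seal_transcript -> not open_valve), contraposes to O(open_valve -> seal_transcript); with O(open_valve) we get O(seal_transcript).
Premise 3, O(not seal_envelope -> not seal_transcript), contraposes to O(seal_transcript -> seal_envelope); with O(seal_transcript) we get O(seal_envelope).
Premise 8, O(not revoke_directive -> not seal_envelope), contraposes to O(seal_envelope -> revoke_directive); with O(seal_envelope) we get O(revoke_directive).
The contrapositive of premise 10 (O(not approve_specimen -> not revoke_directive)) is O(revoke_directive -> approve_specimen), and O(revoke_directive) is already established, so O(approve_specimen).
So O(approve_specimen) holds — approve_specimen is obligatory. None of the other listed options is made obligatory by any chain of premises.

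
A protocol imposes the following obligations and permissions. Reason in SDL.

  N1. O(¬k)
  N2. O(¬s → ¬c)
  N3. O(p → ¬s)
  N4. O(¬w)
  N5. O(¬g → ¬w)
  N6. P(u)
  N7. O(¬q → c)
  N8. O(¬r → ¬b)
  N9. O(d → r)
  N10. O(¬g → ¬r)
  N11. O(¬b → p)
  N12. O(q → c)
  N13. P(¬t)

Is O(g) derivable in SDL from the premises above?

Premises 12 and 7 are O(q → c) and O(¬q → c); every ideal world satisfies q or ¬q, so in either case c holds — hence O(c).
Premise 2 is O(¬s → ¬c); contrapositively O(c → s). Since O(c) holds, K gives O(s).
Premise 3 is O(p → ¬s); contrapositively O(s → ¬p). Since O(s) holds, K gives O(¬p).
Premise 11, O(¬b → p), contraposes to O(¬p → b); with O(¬p) we get O(b).
Premise 8 is O(¬r → ¬b); contrapositively O(b → r). Since O(b) holds, K gives O(r).
The contrapositive of premise 10 (O(¬g → ¬r)) is O(r → g), and O(r) is already established, so O(g).
Premises 1, 4, 5, 6, 9, 13 do not contribute to this derivation.
So O(g) follows.

Yes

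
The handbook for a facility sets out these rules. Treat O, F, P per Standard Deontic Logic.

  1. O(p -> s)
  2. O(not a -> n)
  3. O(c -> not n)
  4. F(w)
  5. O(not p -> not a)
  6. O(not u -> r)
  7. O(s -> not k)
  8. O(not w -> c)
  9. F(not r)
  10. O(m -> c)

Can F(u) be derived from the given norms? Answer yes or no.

No

Premise 6 is O(not u -> r); even if O(r) held, inferring O(not u) would be affirming the consequent — invalid.
No other premise forces O(not u). An ideal world satisfying every premise can still have u true, so F(u) is not derivable.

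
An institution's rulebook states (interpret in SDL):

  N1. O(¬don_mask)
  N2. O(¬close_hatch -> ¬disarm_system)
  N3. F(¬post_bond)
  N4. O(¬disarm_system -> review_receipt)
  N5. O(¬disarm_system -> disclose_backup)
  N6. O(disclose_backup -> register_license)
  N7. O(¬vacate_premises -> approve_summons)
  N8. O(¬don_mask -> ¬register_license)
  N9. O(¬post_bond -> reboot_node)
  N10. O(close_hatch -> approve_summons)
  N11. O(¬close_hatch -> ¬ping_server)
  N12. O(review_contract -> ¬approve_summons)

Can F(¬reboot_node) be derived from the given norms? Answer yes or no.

Premise 9 is O(¬post_bond -> reboot_node), but O(¬post_bond) is not derivable from the premises, so it does not yield O(reboot_node).
No other premise forces O(reboot_node). An ideal world satisfying every premise can still have ¬reboot_node true, so F(¬reboot_node) is not derivable.

No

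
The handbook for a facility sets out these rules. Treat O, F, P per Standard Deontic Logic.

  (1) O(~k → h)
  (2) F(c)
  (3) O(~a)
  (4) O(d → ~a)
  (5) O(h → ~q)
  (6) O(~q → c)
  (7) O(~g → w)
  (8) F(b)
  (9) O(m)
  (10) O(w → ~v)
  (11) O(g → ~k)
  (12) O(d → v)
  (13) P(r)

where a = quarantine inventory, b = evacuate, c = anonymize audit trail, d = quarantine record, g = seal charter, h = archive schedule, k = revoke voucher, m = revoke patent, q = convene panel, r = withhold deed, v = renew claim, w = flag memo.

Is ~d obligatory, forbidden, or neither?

Obligatory

F(c) at premise 2 means O(~c).
The contrapositive of premise 6 (O(~q → c)) is O(~c → q), and O(~c) is already established, so O(q).
The contrapositive of premise 5 (O(h → ~q)) is O(q → ~h), and O(q) is already established, so O(~h).
Premise 1 is O(~k → h); contrapositively O(~h → k). Since O(~h) holds, K gives O(k).
Premise 11 is O(g → ~k); contrapositively O(k → ~g). Since O(k) holds, K gives O(~g).
Applying K to premise 7 (O(~g → w)) and O(~g) yields O(w).
Applying K to premise 10 (O(w → ~v)) and O(w) yields O(~v).
Premise 12 is O(d → v); contrapositively O(~v → ~d). Since O(~v) holds, K gives O(~d).
Premises 3, 4, 8, 9, 13 do not contribute to this derivation.
Hence ~d is obligatory.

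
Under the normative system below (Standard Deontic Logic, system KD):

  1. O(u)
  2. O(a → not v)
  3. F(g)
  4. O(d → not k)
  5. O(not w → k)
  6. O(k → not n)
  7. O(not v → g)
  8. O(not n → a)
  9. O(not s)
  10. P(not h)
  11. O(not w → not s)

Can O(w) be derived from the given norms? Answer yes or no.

Yes

Premise 3, F(g), is equivalent to O(not g).
Premise 7, O(not v → g), contraposes to O(not g → v); with O(not g) we get O(v).
The contrapositive of premise 2 (O(a → not v)) is O(v → not a), and O(v) is already established, so O(not a).
Premise 8 is O(not n → a); contrapositively O(not a → n). Since O(not a) holds, K gives O(n).
Premise 6 is O(k → not n); contrapositively O(n → not k). Since O(n) holds, K gives O(not k).
Premise 5 is O(not w → k); contrapositively O(not k → w). Since O(not k) holds, K gives O(w).
Premises 1, 4, 9, 10, 11 do not contribute to this derivation.
So O(w) follows.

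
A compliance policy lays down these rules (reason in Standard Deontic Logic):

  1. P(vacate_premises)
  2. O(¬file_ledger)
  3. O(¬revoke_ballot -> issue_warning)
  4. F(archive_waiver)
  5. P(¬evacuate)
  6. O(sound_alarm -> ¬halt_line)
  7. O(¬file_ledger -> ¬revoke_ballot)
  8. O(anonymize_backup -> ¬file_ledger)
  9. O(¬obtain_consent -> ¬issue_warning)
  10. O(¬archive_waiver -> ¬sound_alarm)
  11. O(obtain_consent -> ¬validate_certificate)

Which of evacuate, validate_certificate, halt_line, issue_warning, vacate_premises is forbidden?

validate_certificate

Premise 2 gives O(¬file_ledger).
Premise 7 is O(¬file_ledger -> ¬revoke_ballot); since O(¬file_ledger), deontic closure gives O(¬revoke_ballot).
From O(¬revoke_ballot) and premise 3, O(¬revoke_ballot -> issue_warning), we obtain O(issue_warning).
The contrapositive of premise 9 (O(¬obtain_consent -> ¬issue_warning)) is O(issue_warning -> obtain_consent), and O(issue_warning) is already established, so O(obtain_consent).
Applying K to premise 11 (O(obtain_consent -> ¬validate_certificate)) and O(obtain_consent) yields O(¬validate_certificate).
So O(¬validate_certificate) holds, i.e. validate_certificate is forbidden. None of the other listed options is forbidden under the premises.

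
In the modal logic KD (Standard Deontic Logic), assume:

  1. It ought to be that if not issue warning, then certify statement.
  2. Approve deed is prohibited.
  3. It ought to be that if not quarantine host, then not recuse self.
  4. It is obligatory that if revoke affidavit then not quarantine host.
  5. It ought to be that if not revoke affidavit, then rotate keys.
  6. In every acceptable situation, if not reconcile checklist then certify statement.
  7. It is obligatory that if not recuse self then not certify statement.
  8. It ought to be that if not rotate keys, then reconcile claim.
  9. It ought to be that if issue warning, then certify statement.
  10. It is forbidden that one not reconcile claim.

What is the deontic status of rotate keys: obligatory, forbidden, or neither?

Premises 9 and 1 cover both cases: O(issue_warning → certify_statement) and O(¬issue_warning → certify_statement). Since issue_warning ∨ ¬issue_warning is a tautology, O(certify_statement) follows.
Premise 7, O(¬recuse_self → ¬certify_statement), contraposes to O(certify_statement → recuse_self); with O(certify_statement) we get O(recuse_self).
Premise 3 is O(¬quarantine_host → ¬recuse_self); contrapositively O(recuse_self → quarantine_host). Since O(recuse_self) holds, K gives O(quarantine_host).
Premise 4, O(revoke_affidavit → ¬quarantine_host), contraposes to O(quarantine_host → ¬revoke_affidavit); with O(quarantine_host) we get O(¬revoke_affidavit).
From O(¬revoke_affidavit) and premise 5, O(¬revoke_affidavit → rotate_keys), we obtain O(rotate_keys).
Premises 2, 6, 8, 10 do not contribute to this derivation.
Hence rotate_keys is obligatory.

Obligatory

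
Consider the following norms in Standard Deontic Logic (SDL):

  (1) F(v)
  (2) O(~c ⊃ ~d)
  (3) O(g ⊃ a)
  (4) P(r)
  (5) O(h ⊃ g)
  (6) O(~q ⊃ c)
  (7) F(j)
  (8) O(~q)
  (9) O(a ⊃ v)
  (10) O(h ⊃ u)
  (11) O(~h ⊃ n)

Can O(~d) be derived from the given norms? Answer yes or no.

No

Premise 2 is O(~c ⊃ ~d), but O(~c) is not derivable from the premises, so it does not yield O(~d).
No other premise forces O(~d). An ideal world satisfying every premise can still have ~d false, so O(~d) is not derivable.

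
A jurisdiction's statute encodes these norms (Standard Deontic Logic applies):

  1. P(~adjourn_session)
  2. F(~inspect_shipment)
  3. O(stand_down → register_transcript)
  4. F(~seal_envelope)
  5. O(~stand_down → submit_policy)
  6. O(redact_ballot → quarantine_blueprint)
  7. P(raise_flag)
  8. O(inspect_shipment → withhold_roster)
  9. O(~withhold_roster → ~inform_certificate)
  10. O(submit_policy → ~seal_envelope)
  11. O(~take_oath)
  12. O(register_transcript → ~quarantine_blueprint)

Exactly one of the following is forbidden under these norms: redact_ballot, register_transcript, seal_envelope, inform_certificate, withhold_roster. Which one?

redact_ballot

Premise 4 is F(~seal_envelope), i.e. O(seal_envelope).
Premise 10 is O(submit_policy → ~seal_envelope); contrapositively O(seal_envelope → ~submit_policy). Since O(seal_envelope) holds, K gives O(~submit_policy).
The contrapositive of premise 5 (O(~stand_down → submit_policy)) is O(~submit_policy → stand_down), and O(~submit_policy) is already established, so O(stand_down).
Premise 3 is O(stand_down → register_transcript); since O(stand_down), deontic closure gives O(register_transcript).
From O(register_transcript) and premise 12, O(register_transcript → ~quarantine_blueprint), we obtain O(~quarantine_blueprint).
Premise 6, O(redact_ballot → quarantine_blueprint), contraposes to O(~quarantine_blueprint → ~redact_ballot); with O(~quarantine_blueprint) we get O(~redact_ballot).
So O(~redact_ballot) holds, i.e. redact_ballot is forbidden. None of the other listed options is forbidden under the premises.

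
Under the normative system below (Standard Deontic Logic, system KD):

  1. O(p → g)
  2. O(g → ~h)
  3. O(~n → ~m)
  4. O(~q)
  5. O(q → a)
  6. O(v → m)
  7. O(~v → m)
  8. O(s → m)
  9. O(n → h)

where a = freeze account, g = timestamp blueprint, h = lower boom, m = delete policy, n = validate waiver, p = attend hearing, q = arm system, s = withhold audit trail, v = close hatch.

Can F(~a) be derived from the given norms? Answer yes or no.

Premise 5 is O(q → a), but O(q) is not derivable from the premises, so it does not yield O(a).
No other premise forces O(a). An ideal world satisfying every premise can still have ~a true, so F(~a) is not derivable.

No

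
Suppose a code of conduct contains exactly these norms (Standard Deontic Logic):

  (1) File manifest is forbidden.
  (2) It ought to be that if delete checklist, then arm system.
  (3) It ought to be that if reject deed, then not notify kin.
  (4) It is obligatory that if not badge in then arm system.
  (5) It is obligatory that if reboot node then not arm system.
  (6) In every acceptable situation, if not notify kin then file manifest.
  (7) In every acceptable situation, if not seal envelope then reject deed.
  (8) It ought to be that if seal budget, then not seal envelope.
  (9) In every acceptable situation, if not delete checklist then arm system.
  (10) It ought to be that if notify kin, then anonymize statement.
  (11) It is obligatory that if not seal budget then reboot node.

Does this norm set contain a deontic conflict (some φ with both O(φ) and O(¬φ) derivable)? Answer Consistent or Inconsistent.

Premises 2 and 9 are O(delete_checklist → arm_system) and O(¬delete_checklist → arm_system); every ideal world satisfies delete_checklist or ¬delete_checklist, so in either case arm_system holds — hence O(arm_system).
Premise 5, O(reboot_node → ¬arm_system), contraposes to O(arm_system → ¬reboot_node); with O(arm_system) we get O(¬reboot_node).
The contrapositive of premise 11 (O(¬seal_budget → reboot_node)) is O(¬reboot_node → seal_budget), and O(¬reboot_node) is already established, so O(seal_budget).
Applying K to premise 8 (O(seal_budget → ¬seal_envelope)) and O(seal_budget) yields O(¬seal_envelope).
With premise 7, O(¬seal_envelope → reject_deed), the K-axiom yields O(reject_deed).
Premise 3 is O(reject_deed → ¬notify_kin); since O(reject_deed), deontic closure gives O(¬notify_kin).
With premise 6, O(¬notify_kin → file_manifest), the K-axiom yields O(file_manifest).
But premise 1, F(file_manifest), means O(¬file_manifest).
We now have both O(file_manifest) and O(¬file_manifest) — file_manifest is simultaneously obligatory and forbidden, violating the D-axiom.

Inconsistent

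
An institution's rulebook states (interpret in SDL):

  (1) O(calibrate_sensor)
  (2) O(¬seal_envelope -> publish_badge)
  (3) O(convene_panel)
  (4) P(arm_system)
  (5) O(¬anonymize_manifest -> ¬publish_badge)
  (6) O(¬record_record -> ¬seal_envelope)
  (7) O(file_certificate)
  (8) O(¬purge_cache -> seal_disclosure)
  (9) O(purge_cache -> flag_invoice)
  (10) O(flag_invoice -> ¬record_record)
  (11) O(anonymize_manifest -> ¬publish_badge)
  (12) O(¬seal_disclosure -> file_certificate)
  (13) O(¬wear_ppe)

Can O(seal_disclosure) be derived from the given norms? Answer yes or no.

By case analysis on ¬anonymize_manifest: premise 5 gives O(¬anonymize_manifest -> ¬publish_badge) and premise 11 gives O(anonymize_manifest -> ¬publish_badge), so O(¬publish_badge) either way.
Premise 2 is O(¬seal_envelope -> publish_badge); contrapositively O(¬publish_badge -> seal_envelope). Since O(¬publish_badge) holds, K gives O(seal_envelope).
Premise 6, O(¬record_record -> ¬seal_envelope), contraposes to O(seal_envelope -> record_record); with O(seal_envelope) we get O(record_record).
Premise 10 is O(flag_invoice -> ¬record_record); contrapositively O(record_record -> ¬flag_invoice). Since O(record_record) holds, K gives O(¬flag_invoice).
Premise 9, O(purge_cache -> flag_invoice), contraposes to O(¬flag_invoice -> ¬purge_cache); with O(¬flag_invoice) we get O(¬purge_cache).
Applying K to premise 8 (O(¬purge_cache -> seal_disclosure)) and O(¬purge_cache) yields O(seal_disclosure).
Premises 1, 3, 4, 7, 12, 13 do not contribute to this derivation.
So O(seal_disclosure) follows.

Yes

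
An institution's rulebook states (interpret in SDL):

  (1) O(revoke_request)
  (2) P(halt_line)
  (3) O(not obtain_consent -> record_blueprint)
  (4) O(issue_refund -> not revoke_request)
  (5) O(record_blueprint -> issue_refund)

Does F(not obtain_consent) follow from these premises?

Premise 1 gives O(revoke_request).
The contrapositive of premise 4 (O(issue_refund -> not revoke_request)) is O(revoke_request -> not issue_refund), and O(revoke_request) is already established, so O(not issue_refund).
The contrapositive of premise 5 (O(record_blueprint -> issue_refund)) is O(not issue_refund -> not record_blueprint), and O(not issue_refund) is already established, so O(not record_blueprint).
The contrapositive of premise 3 (O(not obtain_consent -> record_blueprint)) is O(not record_blueprint -> obtain_consent), and O(not record_blueprint) is already established, so O(obtain_consent).
Premise 2 does not contribute to this derivation.
So O(obtain_consent) holds, i.e. F(not obtain_consent). The claim follows.

Yes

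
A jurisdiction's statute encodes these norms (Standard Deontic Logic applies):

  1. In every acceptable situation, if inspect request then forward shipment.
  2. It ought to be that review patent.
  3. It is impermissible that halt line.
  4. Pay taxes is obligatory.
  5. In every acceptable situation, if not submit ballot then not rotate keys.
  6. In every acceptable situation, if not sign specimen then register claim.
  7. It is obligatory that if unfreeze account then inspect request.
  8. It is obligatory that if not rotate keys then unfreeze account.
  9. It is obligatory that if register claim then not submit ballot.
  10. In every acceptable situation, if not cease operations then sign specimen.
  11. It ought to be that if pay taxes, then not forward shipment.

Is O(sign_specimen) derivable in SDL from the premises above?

Yes

Premise 4 gives O(pay_taxes).
Premise 11 is O(pay_taxes → ¬forward_shipment); since O(pay_taxes), deontic closure gives O(¬forward_shipment).
Premise 1 is O(inspect_request → forward_shipment); contrapositively O(¬forward_shipment → ¬inspect_request). Since O(¬forward_shipment) holds, K gives O(¬inspect_request).
Premise 7 is O(unfreeze_account → inspect_request); contrapositively O(¬inspect_request → ¬unfreeze_account). Since O(¬inspect_request) holds, K gives O(¬unfreeze_account).
The contrapositive of premise 8 (O(¬rotate_keys → unfreeze_account)) is O(¬unfreeze_account → rotate_keys), and O(¬unfreeze_account) is already established, so O(rotate_keys).
Premise 5, O(¬submit_ballot → ¬rotate_keys), contraposes to O(rotate_keys → submit_ballot); with O(rotate_keys) we get O(submit_ballot).
The contrapositive of premise 9 (O(register_claim → ¬submit_ballot)) is O(submit_ballot → ¬register_claim), and O(submit_ballot) is already established, so O(¬register_claim).
Premise 6, O(¬sign_specimen → register_claim), contraposes to O(¬register_claim → sign_specimen); with O(¬register_claim) we get O(sign_specimen).
Premises 2, 3, 10 do not contribute to this derivation.
So O(sign_specimen) follows.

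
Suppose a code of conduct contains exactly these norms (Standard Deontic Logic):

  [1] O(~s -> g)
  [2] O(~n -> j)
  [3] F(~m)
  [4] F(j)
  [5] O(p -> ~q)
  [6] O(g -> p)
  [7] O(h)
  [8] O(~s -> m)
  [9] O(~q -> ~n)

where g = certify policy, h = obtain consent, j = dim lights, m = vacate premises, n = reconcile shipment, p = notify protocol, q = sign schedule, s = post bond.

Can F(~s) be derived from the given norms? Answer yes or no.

Premise 4, F(j), is equivalent to O(~j).
Premise 2 is O(~n -> j); contrapositively O(~j -> n). Since O(~j) holds, K gives O(n).
The contrapositive of premise 9 (O(~q -> ~n)) is O(n -> q), and O(n) is already established, so O(q).
The contrapositive of premise 5 (O(p -> ~q)) is O(q -> ~p), and O(q) is already established, so O(~p).
The contrapositive of premise 6 (O(g -> p)) is O(~p -> ~g), and O(~p) is already established, so O(~g).
Premise 1 is O(~s -> g); contrapositively O(~g -> s). Since O(~g) holds, K gives O(s).
Premises 3, 7, 8 do not contribute to this derivation.
So O(s) holds, i.e. F(~s). The claim follows.

Yes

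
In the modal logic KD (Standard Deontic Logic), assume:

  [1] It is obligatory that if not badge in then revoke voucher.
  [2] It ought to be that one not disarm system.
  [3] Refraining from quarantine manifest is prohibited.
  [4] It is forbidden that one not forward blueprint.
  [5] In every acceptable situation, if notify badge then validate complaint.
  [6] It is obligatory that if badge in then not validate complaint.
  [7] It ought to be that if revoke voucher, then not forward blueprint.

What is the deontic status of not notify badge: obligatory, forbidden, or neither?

Premise 4 is F(¬forward_blueprint), i.e. O(forward_blueprint).
Premise 7 is O(revoke_voucher → ¬forward_blueprint); contrapositively O(forward_blueprint → ¬revoke_voucher). Since O(forward_blueprint) holds, K gives O(¬revoke_voucher).
Premise 1 is O(¬badge_in → revoke_voucher); contrapositively O(¬revoke_voucher → badge_in). Since O(¬revoke_voucher) holds, K gives O(badge_in).
From O(badge_in) and premise 6, O(badge_in → ¬validate_complaint), we obtain O(¬validate_complaint).
The contrapositive of premise 5 (O(notify_badge → validate_complaint)) is O(¬validate_complaint → ¬notify_badge), and O(¬validate_complaint) is already established, so O(¬notify_badge).
Premises 2, 3 do not contribute to this derivation.
Hence ¬notify_badge is obligatory.

Obligatory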